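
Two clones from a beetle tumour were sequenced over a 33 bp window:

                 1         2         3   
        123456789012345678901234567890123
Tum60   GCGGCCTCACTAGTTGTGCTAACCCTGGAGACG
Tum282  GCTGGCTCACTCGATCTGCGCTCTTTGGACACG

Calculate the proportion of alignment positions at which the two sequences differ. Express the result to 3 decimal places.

0.333

Mismatches occur at site 3 (G/T), site 5 (C/G), site 12 (A/C), site 14 (T/A), site 16 (G/C), site 20 (T/G), site 21 (A/C), site 22 (A/T), site 24 (C/T), site 25 (C/T), site 30 (G/C).
There are 11 differences over 33 sites, so p = 11/33 = 0.333.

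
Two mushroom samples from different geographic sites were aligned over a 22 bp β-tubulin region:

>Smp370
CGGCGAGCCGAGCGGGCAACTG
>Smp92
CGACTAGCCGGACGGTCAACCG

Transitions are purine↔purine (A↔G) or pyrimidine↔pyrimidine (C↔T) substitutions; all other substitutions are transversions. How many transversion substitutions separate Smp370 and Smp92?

2

Differing sites — 3:G/A (Ti); 5:G/T (Tv); 11:A/G (Ti); 12:G/A (Ti); 16:G/T (Tv); 21:T/C (Ti).
Of the 6 differences, 4 transitions and 2 transversions, so the answer is 2.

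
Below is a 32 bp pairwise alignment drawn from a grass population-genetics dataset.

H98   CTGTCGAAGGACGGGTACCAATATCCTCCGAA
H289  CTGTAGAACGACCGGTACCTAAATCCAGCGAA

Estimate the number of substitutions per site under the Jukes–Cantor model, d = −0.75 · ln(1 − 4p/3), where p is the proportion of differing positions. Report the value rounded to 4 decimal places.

0.2586

Mismatches occur at site 5 (C↔A), site 9 (G↔C), site 13 (G↔C), site 20 (A↔T), site 22 (T↔A), site 27 (T↔A), site 28 (C↔G).
p = 7/32 = 0.218750.
d = −0.75 · ln(1 − (4/3)·0.218750) = −0.75 · ln(0.708333) = −0.75 · (-0.344841) = 0.2586.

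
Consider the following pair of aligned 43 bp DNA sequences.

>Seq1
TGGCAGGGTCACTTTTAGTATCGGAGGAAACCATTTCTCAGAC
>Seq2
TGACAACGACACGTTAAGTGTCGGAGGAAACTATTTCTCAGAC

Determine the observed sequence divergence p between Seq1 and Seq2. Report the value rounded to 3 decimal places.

0.186

The sequences differ at positions 3 (G/A), 6 (G/A), 7 (G/C), 9 (T/A), 13 (T/G), 16 (T/A), 20 (A/G), 32 (C/T).
There are 8 differences over 43 sites, so p = 8/43 = 0.186.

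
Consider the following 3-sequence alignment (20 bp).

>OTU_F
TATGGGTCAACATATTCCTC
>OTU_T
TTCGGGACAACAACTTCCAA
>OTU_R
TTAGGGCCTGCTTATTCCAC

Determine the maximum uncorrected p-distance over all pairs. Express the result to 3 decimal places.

0.400

Pairwise Hamming distances:
  OTU_F vs OTU_T: 7
  OTU_F vs OTU_R: 7
  OTU_T vs OTU_R: 8
The largest is 8 mismatches, between OTU_T and OTU_R; p = 8/20 = 0.400.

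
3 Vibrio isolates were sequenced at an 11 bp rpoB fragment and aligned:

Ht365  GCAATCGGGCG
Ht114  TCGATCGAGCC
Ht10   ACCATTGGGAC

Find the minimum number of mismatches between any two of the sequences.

Pairwise Hamming distances:
  Ht365 vs Ht114: 4
  Ht365 vs Ht10: 5
  Ht114 vs Ht10: 5
The smallest is 4, between Ht365 and Ht114.

4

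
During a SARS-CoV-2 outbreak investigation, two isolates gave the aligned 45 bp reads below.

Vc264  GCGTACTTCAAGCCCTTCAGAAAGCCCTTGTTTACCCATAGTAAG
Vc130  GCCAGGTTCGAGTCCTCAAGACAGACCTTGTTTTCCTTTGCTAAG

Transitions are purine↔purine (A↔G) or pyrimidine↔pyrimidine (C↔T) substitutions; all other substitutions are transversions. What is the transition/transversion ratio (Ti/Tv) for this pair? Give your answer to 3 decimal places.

Mismatches occur at site 3 (G/C, transversion), site 4 (T/A, transversion), site 5 (A/G, transition), site 6 (C/G, transversion), site 10 (A/G, transition), site 13 (C/T, transition), site 17 (T/C, transition), site 18 (C/A, transversion), site 22 (A/C, transversion), site 25 (C/A, transversion), site 34 (A/T, transversion), site 37 (C/T, transition), site 38 (A/T, transversion), site 40 (A/G, transition), site 41 (G/C, transversion).
Of the 15 differences, 6 transitions and 9 transversions, so Ti/Tv = 6/9 = 0.667.

0.667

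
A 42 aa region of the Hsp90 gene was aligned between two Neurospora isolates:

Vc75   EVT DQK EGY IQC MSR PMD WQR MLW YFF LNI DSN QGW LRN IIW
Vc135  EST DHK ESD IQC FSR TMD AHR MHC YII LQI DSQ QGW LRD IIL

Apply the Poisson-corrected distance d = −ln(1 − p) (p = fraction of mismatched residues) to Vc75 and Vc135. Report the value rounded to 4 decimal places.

0.4796

Mismatches occur at site 2 (V/S), site 5 (Q/H), site 8 (G/S), site 9 (Y/D), site 13 (M/F), site 16 (P/T), site 19 (W/A), site 20 (Q/H), site 23 (L/H), site 24 (W/C), site 26 (F/I), site 27 (F/I), site 29 (N/Q), site 33 (N/Q), site 39 (N/D), site 42 (W/L).
p = 16/42 = 0.380952.
d = −ln(1 − 0.380952) = −ln(0.619048) = 0.4796.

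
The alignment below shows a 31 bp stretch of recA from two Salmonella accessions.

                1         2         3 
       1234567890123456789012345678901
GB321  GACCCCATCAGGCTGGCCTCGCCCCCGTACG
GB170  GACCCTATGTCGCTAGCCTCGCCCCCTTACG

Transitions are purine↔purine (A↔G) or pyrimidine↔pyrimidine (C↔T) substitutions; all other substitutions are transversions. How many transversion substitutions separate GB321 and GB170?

4

Mismatches occur at site 6 (C→T, transition), site 9 (C→G, transversion), site 10 (A→T, transversion), site 11 (G→C, transversion), site 15 (G→A, transition), site 27 (G→T, transversion).
Of the 6 differences, 2 transitions and 4 transversions, so the answer is 4.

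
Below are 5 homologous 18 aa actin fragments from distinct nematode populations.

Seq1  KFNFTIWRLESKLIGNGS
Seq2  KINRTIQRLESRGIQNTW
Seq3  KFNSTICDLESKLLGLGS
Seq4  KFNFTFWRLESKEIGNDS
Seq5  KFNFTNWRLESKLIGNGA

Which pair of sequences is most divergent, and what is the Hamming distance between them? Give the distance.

Pairwise Hamming distances:
  Seq1 vs Seq2: 8
  Seq1 vs Seq3: 5
  Seq1 vs Seq4: 3
  Seq1 vs Seq5: 2
  Seq2 vs Seq3: 11
  Seq2 vs Seq4: 9
  Seq2 vs Seq5: 9
  Seq3 vs Seq4: 8
  Seq3 vs Seq5: 7
  Seq4 vs Seq5: 4
The largest is 11, between Seq2 and Seq3.

11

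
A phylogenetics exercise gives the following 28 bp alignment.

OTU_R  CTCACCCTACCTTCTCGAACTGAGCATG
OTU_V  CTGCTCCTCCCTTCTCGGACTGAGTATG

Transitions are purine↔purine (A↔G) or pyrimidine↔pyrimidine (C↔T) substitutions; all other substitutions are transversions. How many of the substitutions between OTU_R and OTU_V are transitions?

Mismatches occur at site 3 (C/G, transversion), site 4 (A/C, transversion), site 5 (C/T, transition), site 9 (A/C, transversion), site 18 (A/G, transition), site 25 (C/T, transition).
Of the 6 differences, 3 transitions and 3 transversions, so the answer is 3.

3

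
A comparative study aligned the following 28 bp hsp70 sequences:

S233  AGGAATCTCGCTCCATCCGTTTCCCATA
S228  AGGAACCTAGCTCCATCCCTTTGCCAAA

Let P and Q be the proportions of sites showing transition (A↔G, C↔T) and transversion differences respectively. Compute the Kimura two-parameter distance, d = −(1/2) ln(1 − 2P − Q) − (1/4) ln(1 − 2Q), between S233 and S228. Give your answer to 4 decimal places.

Differing sites — 6:T/C (Ti); 9:C/A (Tv); 19:G/C (Tv); 23:C/G (Tv); 27:T/A (Tv).
Of the 5 differences, 1 transition and 4 transversions over 28 sites: P = 1/28 = 0.035714, Q = 4/28 = 0.142857.
d = −0.5·ln(0.785715) − 0.25·ln(0.714286) = −0.5·(-0.241161) − 0.25·(-0.336472) = 0.2047.

0.2047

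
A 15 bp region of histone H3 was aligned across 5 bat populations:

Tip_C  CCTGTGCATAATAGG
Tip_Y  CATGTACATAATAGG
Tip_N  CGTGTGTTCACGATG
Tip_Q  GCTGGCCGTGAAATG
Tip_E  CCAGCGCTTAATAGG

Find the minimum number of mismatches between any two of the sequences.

Pairwise Hamming distances:
  Tip_C vs Tip_Y: 2
  Tip_C vs Tip_N: 7
  Tip_C vs Tip_Q: 7
  Tip_C vs Tip_E: 3
  Tip_Y vs Tip_N: 8
  Tip_Y vs Tip_Q: 8
  Tip_Y vs Tip_E: 5
  Tip_N vs Tip_Q: 10
  Tip_N vs Tip_E: 8
  Tip_Q vs Tip_E: 8
The smallest is 2, between Tip_C and Tip_Y.

2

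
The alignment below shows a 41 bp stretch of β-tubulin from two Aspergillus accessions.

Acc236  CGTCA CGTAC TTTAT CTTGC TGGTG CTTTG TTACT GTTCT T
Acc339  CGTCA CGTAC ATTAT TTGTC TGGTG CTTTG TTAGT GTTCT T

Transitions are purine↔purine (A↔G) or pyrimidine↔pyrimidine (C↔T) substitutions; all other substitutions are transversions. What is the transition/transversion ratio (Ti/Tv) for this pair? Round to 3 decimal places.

0.250

Mismatches occur at site 11 (T→A, transversion), site 16 (C→T, transition), site 18 (T→G, transversion), site 19 (G→T, transversion), site 34 (C→G, transversion).
Of the 5 differences, 1 transition and 4 transversions, so Ti/Tv = 1/4 = 0.250.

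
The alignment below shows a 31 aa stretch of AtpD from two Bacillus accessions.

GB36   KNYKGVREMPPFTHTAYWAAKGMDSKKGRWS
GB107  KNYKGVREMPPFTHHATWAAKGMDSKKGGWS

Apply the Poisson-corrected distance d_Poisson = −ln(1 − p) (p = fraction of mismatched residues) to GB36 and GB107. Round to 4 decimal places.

0.1018

Differing sites — 15:T/H; 17:Y/T; 29:R/G.
p = 3/31 = 0.096774.
d = −ln(1 − 0.096774) = −ln(0.903226) = 0.1018.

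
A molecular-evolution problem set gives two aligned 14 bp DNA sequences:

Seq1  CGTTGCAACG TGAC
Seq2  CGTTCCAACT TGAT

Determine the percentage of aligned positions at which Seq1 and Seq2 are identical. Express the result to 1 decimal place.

78.6%

The sequences differ at positions 5 (G/C), 10 (G/T), 14 (C/T).
11 of the 14 sites match, so the percent identity is 11/14 × 100 = 78.6%.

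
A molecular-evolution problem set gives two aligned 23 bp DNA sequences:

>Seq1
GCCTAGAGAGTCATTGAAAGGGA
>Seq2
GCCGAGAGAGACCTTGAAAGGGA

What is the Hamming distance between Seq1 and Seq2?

3

Differing sites — 4:T/G; 11:T/A; 13:A/C.
That gives 3 mismatches out of 23 aligned sites, so the Hamming distance is 3.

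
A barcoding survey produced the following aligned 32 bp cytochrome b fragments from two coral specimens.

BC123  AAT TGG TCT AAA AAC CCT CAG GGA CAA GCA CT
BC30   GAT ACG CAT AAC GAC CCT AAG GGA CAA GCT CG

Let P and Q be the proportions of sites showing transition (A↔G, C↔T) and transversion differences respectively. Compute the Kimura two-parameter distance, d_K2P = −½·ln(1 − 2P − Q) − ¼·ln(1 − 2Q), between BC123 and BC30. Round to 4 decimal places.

Differing sites — 1:A/G (Ti); 4:T/A (Tv); 5:G/C (Tv); 7:T/C (Ti); 8:C/A (Tv); 12:A/C (Tv); 13:A/G (Ti); 19:C/A (Tv); 30:A/T (Tv); 32:T/G (Tv).
Of the 10 differences, 3 transitions and 7 transversions over 32 sites: P = 3/32 = 0.093750, Q = 7/32 = 0.218750.
d = −0.5·ln(0.593750) − 0.25·ln(0.562500) = −0.5·(-0.521297) − 0.25·(-0.575364) = 0.4045.

0.4045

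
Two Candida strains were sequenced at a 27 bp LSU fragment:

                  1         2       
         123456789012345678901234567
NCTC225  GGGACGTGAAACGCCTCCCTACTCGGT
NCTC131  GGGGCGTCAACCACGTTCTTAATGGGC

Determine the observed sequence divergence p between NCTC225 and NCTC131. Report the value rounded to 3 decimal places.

0.370

The sequences differ at positions 4 (A/G), 8 (G/C), 11 (A/C), 13 (G/A), 15 (C/G), 17 (C/T), 19 (C/T), 22 (C/A), 24 (C/G), 27 (T/C).
There are 10 differences over 27 sites, so p = 10/27 = 0.370.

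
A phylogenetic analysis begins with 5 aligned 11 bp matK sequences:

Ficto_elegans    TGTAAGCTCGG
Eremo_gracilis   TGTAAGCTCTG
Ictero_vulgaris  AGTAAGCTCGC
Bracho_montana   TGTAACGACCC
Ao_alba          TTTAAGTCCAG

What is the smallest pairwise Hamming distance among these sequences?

Pairwise Hamming distances:
  Ficto_elegans vs Eremo_gracilis: 1
  Ficto_elegans vs Ictero_vulgaris: 2
  Ficto_elegans vs Bracho_montana: 5
  Ficto_elegans vs Ao_alba: 4
  Eremo_gracilis vs Ictero_vulgaris: 3
  Eremo_gracilis vs Bracho_montana: 5
  Eremo_gracilis vs Ao_alba: 4
  Ictero_vulgaris vs Bracho_montana: 5
  Ictero_vulgaris vs Ao_alba: 6
  Bracho_montana vs Ao_alba: 6
The smallest is 1, between Ficto_elegans and Eremo_gracilis.

1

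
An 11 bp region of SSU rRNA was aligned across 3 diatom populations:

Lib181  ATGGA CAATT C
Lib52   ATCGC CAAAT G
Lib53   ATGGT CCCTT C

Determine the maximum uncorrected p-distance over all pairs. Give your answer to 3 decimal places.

0.545

Pairwise Hamming distances:
  Lib181 vs Lib52: 4
  Lib181 vs Lib53: 3
  Lib52 vs Lib53: 6
The largest is 6 mismatches, between Lib52 and Lib53; p = 6/11 = 0.545.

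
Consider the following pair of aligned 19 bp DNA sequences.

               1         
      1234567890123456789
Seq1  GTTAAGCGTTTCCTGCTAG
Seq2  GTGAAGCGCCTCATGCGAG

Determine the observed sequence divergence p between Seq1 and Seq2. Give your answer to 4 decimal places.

0.2632

Differing sites — 3:T/G; 9:T/C; 10:T/C; 13:C/A; 17:T/G.
There are 5 differences over 19 sites, so p = 5/19 = 0.2632.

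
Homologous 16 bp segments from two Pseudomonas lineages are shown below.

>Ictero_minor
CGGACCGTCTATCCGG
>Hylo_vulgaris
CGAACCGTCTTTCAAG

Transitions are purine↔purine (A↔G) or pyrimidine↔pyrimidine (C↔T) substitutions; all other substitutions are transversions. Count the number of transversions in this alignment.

Differing sites — 3:G/A (Ti); 11:A/T (Tv); 14:C/A (Tv); 15:G/A (Ti).
Of the 4 differences, 2 transitions and 2 transversions, so the answer is 2.

2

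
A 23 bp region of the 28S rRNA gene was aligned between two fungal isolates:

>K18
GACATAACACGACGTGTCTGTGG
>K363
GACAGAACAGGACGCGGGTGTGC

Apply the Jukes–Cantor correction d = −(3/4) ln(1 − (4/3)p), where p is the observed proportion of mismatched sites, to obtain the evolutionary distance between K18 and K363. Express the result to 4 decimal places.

0.3206

The sequences differ at positions 5 (T/G), 10 (C/G), 15 (T/C), 17 (T/G), 18 (C/G), 23 (G/C).
p = 6/23 = 0.260870.
d = −0.75 · ln(1 − (4/3)·0.260870) = −0.75 · ln(0.652173) = −0.75 · (-0.427445) = 0.3206.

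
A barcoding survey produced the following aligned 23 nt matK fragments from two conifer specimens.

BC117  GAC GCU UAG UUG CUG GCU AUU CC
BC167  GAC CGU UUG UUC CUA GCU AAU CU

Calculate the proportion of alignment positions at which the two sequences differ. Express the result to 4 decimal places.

Mismatches occur at site 4 (G/C), site 5 (C/G), site 8 (A/U), site 12 (G/C), site 15 (G/A), site 20 (U/A), site 23 (C/U).
There are 7 differences over 23 sites, so p = 7/23 = 0.3043.

0.3043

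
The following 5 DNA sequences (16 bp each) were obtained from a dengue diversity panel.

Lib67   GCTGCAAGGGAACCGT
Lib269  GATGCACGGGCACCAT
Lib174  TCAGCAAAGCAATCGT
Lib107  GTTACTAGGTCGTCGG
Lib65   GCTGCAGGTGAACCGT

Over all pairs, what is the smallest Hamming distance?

Pairwise Hamming distances:
  Lib67 vs Lib269: 4
  Lib67 vs Lib174: 5
  Lib67 vs Lib107: 8
  Lib67 vs Lib65: 2
  Lib269 vs Lib174: 9
  Lib269 vs Lib107: 9
  Lib269 vs Lib65: 5
  Lib174 vs Lib107: 10
  Lib174 vs Lib65: 7
  Lib107 vs Lib65: 10
The smallest is 2, between Lib67 and Lib65.

2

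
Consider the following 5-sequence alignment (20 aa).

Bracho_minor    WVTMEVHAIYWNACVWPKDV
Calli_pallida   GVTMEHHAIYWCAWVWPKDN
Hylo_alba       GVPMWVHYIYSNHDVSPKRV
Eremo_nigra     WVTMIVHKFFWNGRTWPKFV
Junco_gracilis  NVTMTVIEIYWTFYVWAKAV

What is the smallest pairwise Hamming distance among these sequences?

5

Pairwise Hamming distances:
  Bracho_minor vs Calli_pallida: 5
  Bracho_minor vs Hylo_alba: 9
  Bracho_minor vs Eremo_nigra: 8
  Bracho_minor vs Junco_gracilis: 9
  Calli_pallida vs Hylo_alba: 11
  Calli_pallida vs Eremo_nigra: 12
  Calli_pallida vs Junco_gracilis: 11
  Hylo_alba vs Eremo_nigra: 12
  Hylo_alba vs Junco_gracilis: 12
  Eremo_nigra vs Junco_gracilis: 12
The smallest is 5, between Bracho_minor and Calli_pallida.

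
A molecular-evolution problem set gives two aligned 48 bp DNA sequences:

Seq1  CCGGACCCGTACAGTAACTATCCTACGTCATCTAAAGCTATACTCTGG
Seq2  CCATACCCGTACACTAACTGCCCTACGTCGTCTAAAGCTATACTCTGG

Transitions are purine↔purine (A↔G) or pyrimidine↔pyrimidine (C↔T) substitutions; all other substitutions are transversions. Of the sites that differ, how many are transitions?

4

Differing sites — 3:G/A (Ti); 4:G/T (Tv); 14:G/C (Tv); 20:A/G (Ti); 21:T/C (Ti); 30:A/G (Ti).
Of the 6 differences, 4 transitions and 2 transversions, so the answer is 4.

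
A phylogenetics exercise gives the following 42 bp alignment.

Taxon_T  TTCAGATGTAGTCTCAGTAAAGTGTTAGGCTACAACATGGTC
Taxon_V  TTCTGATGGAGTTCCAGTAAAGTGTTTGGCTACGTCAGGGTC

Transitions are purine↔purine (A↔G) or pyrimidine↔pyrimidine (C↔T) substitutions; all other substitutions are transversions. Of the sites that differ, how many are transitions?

Differing sites — 4:A/T (Tv); 9:T/G (Tv); 13:C/T (Ti); 14:T/C (Ti); 27:A/T (Tv); 34:A/G (Ti); 35:A/T (Tv); 38:T/G (Tv).
Of the 8 differences, 3 transitions and 5 transversions, so the answer is 3.

3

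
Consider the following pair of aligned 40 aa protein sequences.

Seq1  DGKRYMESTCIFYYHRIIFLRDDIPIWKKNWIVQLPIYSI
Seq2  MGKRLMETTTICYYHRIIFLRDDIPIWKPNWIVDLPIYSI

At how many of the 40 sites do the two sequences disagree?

Mismatches occur at site 1 (D→M), site 5 (Y→L), site 8 (S→T), site 10 (C→T), site 12 (F→C), site 29 (K→P), site 34 (Q→D).
That gives 7 mismatches out of 40 aligned sites, so the Hamming distance is 7.

7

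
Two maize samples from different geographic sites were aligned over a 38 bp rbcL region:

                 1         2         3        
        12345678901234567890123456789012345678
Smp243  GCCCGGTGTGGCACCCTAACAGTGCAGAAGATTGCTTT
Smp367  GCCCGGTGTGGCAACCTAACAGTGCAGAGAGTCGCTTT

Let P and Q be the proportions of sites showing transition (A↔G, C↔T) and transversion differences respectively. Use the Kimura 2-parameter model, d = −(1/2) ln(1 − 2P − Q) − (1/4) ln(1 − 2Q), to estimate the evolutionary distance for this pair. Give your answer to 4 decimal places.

0.1487

Differing sites — 14:C/A (Tv); 29:A/G (Ti); 30:G/A (Ti); 31:A/G (Ti); 33:T/C (Ti).
Of the 5 differences, 4 transitions and 1 transversion over 38 sites: P = 4/38 = 0.105263, Q = 1/38 = 0.026316.
d = −0.5·ln(0.763158) − 0.25·ln(0.947368) = −0.5·(-0.270290) − 0.25·(-0.054068) = 0.1487.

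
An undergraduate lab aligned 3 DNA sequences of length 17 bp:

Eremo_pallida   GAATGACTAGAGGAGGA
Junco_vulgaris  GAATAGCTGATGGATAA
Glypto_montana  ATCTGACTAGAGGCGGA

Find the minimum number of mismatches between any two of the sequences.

4

Pairwise Hamming distances:
  Eremo_pallida vs Junco_vulgaris: 7
  Eremo_pallida vs Glypto_montana: 4
  Junco_vulgaris vs Glypto_montana: 11
The smallest is 4, between Eremo_pallida and Glypto_montana.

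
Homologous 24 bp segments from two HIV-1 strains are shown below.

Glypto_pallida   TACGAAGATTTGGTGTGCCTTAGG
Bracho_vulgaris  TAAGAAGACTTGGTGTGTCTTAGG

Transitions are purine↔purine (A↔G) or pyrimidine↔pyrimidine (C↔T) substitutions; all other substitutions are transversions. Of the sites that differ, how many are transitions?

2

Mismatches occur at site 3 (C/A, transversion), site 9 (T/C, transition), site 18 (C/T, transition).
Of the 3 differences, 2 transitions and 1 transversion, so the answer is 2.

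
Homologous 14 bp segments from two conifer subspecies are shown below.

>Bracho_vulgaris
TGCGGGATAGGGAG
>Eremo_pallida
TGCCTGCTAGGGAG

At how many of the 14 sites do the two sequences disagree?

3

The sequences differ at positions 4 (G/C), 5 (G/T), 7 (A/C).
That gives 3 mismatches out of 14 aligned sites, so the Hamming distance is 3.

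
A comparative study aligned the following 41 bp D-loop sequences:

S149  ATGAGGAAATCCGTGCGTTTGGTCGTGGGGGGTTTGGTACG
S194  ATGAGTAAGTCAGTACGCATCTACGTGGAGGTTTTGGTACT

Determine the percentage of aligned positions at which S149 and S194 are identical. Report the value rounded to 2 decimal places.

70.73%

Mismatches occur at site 6 (G↔T), site 9 (A↔G), site 12 (C↔A), site 15 (G↔A), site 18 (T↔C), site 19 (T↔A), site 21 (G↔C), site 22 (G↔T), site 23 (T↔A), site 29 (G↔A), site 32 (G↔T), site 41 (G↔T).
29 of the 41 sites match, so the percent identity is 29/41 × 100 = 70.73%.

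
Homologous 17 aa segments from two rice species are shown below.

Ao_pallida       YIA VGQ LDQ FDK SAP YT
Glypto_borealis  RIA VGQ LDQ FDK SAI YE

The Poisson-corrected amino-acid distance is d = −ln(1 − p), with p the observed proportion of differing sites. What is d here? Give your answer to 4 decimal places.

0.1942

Differing sites — 1:Y/R; 15:P/I; 17:T/E.
p = 3/17 = 0.176471.
d = −ln(1 − 0.176471) = −ln(0.823529) = 0.1942.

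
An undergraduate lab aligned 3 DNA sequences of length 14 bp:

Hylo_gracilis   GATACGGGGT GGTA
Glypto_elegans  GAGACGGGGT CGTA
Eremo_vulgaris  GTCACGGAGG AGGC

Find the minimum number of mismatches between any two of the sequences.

Pairwise Hamming distances:
  Hylo_gracilis vs Glypto_elegans: 2
  Hylo_gracilis vs Eremo_vulgaris: 7
  Glypto_elegans vs Eremo_vulgaris: 7
The smallest is 2, between Hylo_gracilis and Glypto_elegans.

2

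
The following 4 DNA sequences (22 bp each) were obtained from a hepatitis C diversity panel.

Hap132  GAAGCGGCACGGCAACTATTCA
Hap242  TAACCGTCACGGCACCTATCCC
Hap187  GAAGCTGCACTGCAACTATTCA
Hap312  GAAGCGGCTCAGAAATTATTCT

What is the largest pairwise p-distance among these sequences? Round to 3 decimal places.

Pairwise Hamming distances:
  Hap132 vs Hap242: 6
  Hap132 vs Hap187: 2
  Hap132 vs Hap312: 5
  Hap242 vs Hap187: 8
  Hap242 vs Hap312: 10
  Hap187 vs Hap312: 6
The largest is 10 mismatches, between Hap242 and Hap312; p = 10/22 = 0.455.

0.455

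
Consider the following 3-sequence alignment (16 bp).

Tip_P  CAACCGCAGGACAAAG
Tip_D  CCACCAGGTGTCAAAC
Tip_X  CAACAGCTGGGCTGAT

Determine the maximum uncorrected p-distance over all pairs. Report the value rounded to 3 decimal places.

0.625

Pairwise Hamming distances:
  Tip_P vs Tip_D: 7
  Tip_P vs Tip_X: 6
  Tip_D vs Tip_X: 10
The largest is 10 mismatches, between Tip_D and Tip_X; p = 10/16 = 0.625.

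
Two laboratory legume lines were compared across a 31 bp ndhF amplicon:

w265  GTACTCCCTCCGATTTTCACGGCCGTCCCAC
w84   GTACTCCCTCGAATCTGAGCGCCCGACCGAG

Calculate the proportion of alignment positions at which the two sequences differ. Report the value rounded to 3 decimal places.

0.323

The sequences differ at positions 11 (C/G), 12 (G/A), 15 (T/C), 17 (T/G), 18 (C/A), 19 (A/G), 22 (G/C), 26 (T/A), 29 (C/G), 31 (C/G).
There are 10 differences over 31 sites, so p = 10/31 = 0.323.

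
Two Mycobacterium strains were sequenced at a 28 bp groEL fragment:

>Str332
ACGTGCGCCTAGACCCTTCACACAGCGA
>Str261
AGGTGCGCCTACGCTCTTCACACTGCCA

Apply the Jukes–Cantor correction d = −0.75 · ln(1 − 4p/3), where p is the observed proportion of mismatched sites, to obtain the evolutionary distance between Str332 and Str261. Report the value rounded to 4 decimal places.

0.2524

Differing sites — 2:C/G; 12:G/C; 13:A/G; 15:C/T; 24:A/T; 27:G/C.
p = 6/28 = 0.214286.
d = −0.75 · ln(1 − (4/3)·0.214286) = −0.75 · ln(0.714285) = −0.75 · (-0.336473) = 0.2524.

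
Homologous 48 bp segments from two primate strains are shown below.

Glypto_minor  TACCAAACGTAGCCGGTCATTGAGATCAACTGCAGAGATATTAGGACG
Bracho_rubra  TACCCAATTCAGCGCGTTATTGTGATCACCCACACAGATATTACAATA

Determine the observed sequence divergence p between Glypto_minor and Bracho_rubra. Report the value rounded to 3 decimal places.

0.333

The sequences differ at positions 5 (A/C), 8 (C/T), 9 (G/T), 10 (T/C), 14 (C/G), 15 (G/C), 18 (C/T), 23 (A/T), 29 (A/C), 31 (T/C), 32 (G/A), 35 (G/C), 44 (G/C), 45 (G/A), 47 (C/T), 48 (G/A).
There are 16 differences over 48 sites, so p = 16/48 = 0.333.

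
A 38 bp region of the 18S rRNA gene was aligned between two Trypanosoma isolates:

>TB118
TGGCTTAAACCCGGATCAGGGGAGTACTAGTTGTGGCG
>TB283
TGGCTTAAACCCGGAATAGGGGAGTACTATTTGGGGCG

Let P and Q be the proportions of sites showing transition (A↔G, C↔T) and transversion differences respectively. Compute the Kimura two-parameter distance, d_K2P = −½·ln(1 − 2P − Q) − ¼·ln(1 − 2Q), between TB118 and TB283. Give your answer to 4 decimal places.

0.1135

Differing sites — 16:T/A (Tv); 17:C/T (Ti); 30:G/T (Tv); 34:T/G (Tv).
Of the 4 differences, 1 transition and 3 transversions over 38 sites: P = 1/38 = 0.026316, Q = 3/38 = 0.078947.
d = −0.5·ln(0.868421) − 0.25·ln(0.842106) = −0.5·(-0.141079) − 0.25·(-0.171849) = 0.1135.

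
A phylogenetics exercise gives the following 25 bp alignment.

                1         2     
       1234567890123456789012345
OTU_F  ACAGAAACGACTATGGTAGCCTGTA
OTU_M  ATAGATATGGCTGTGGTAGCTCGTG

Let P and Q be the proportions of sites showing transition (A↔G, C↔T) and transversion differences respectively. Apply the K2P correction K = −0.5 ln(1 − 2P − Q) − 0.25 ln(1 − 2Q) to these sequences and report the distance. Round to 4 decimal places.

The sequences differ at positions 2 (C/T, transition), 6 (A/T, transversion), 8 (C/T, transition), 10 (A/G, transition), 13 (A/G, transition), 21 (C/T, transition), 22 (T/C, transition), 25 (A/G, transition).
Of the 8 differences, 7 transitions and 1 transversion over 25 sites: P = 7/25 = 0.280000, Q = 1/25 = 0.040000.
d = −0.5·ln(0.400000) − 0.25·ln(0.920000) = −0.5·(-0.916291) − 0.25·(-0.083382) = 0.4790.

0.4790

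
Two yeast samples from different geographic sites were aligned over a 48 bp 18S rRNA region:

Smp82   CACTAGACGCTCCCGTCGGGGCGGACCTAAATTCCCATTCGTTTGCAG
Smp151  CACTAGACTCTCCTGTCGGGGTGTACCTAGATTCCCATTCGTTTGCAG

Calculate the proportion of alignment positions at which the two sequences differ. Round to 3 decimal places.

0.104

Mismatches occur at site 9 (G↔T), site 14 (C↔T), site 22 (C↔T), site 24 (G↔T), site 30 (A↔G).
There are 5 differences over 48 sites, so p = 5/48 = 0.104.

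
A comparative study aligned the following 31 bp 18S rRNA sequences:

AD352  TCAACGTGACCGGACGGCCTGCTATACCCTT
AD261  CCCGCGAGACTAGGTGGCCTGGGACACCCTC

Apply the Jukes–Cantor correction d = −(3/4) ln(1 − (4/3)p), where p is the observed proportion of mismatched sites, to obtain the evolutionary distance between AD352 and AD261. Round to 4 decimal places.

Differing sites — 1:T/C; 3:A/C; 4:A/G; 7:T/A; 11:C/T; 12:G/A; 14:A/G; 15:C/T; 22:C/G; 23:T/G; 25:T/C; 31:T/C.
p = 12/31 = 0.387097.
d = −0.75 · ln(1 − (4/3)·0.387097) = −0.75 · ln(0.483871) = −0.75 · (-0.725937) = 0.5445.

0.5445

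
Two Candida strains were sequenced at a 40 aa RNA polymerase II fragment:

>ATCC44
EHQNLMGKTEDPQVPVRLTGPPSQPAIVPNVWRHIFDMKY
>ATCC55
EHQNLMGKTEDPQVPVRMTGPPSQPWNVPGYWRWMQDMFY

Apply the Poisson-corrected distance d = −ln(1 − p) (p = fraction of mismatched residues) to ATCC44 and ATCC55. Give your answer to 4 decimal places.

Differing sites — 18:L/M; 26:A/W; 27:I/N; 30:N/G; 31:V/Y; 34:H/W; 35:I/M; 36:F/Q; 39:K/F.
p = 9/40 = 0.225000.
d = −ln(1 − 0.225000) = −ln(0.775000) = 0.2549.

0.2549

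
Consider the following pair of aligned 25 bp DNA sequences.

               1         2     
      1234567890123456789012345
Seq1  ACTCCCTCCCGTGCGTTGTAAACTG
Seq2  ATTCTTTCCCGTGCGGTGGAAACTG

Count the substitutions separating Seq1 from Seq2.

5

Mismatches occur at site 2 (C/T), site 5 (C/T), site 6 (C/T), site 16 (T/G), site 19 (T/G).
That gives 5 mismatches out of 25 aligned sites, so the Hamming distance is 5.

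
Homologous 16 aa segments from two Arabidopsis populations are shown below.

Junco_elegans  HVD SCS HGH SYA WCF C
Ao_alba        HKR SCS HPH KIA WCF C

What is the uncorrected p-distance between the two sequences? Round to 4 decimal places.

0.3125

Mismatches occur at site 2 (V/K), site 3 (D/R), site 8 (G/P), site 10 (S/K), site 11 (Y/I).
There are 5 differences over 16 sites, so p = 5/16 = 0.3125.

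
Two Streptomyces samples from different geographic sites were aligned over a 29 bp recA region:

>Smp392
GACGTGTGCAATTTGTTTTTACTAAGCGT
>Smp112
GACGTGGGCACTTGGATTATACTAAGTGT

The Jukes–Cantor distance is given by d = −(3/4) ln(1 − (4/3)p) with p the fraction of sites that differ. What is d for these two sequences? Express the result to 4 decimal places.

Mismatches occur at site 7 (T↔G), site 11 (A↔C), site 14 (T↔G), site 16 (T↔A), site 19 (T↔A), site 27 (C↔T).
p = 6/29 = 0.206897.
d = −0.75 · ln(1 − (4/3)·0.206897) = −0.75 · ln(0.724137) = −0.75 · (-0.322775) = 0.2421.

0.2421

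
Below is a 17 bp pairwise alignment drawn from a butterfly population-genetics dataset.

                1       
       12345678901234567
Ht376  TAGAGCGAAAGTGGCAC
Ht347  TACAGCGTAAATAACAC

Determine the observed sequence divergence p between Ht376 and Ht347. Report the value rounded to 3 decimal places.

Differing sites — 3:G/C; 8:A/T; 11:G/A; 13:G/A; 14:G/A.
There are 5 differences over 17 sites, so p = 5/17 = 0.294.

0.294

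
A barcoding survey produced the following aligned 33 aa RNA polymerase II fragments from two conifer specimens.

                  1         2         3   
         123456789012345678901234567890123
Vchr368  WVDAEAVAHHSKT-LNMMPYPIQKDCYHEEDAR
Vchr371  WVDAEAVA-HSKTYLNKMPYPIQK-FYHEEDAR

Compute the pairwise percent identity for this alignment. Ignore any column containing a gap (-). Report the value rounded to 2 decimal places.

93.33%

Excluding the 3 gap columns leaves 30 comparable sites.
The sequences differ at positions 17 (M/K), 26 (C/F).
28 of the 30 comparable sites match, so the percent identity is 28/30 × 100 = 93.33%.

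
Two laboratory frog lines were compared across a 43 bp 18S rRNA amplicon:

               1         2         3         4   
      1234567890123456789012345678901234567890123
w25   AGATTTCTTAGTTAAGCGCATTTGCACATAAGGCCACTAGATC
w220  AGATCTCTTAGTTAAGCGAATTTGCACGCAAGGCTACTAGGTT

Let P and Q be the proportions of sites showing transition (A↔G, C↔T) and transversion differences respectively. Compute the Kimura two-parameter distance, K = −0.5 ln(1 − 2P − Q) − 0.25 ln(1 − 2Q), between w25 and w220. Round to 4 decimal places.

0.1919

Differing sites — 5:T/C (Ti); 19:C/A (Tv); 28:A/G (Ti); 29:T/C (Ti); 35:C/T (Ti); 41:A/G (Ti); 43:C/T (Ti).
Of the 7 differences, 6 transitions and 1 transversion over 43 sites: P = 6/43 = 0.139535, Q = 1/43 = 0.023256.
d = −0.5·ln(0.697674) − 0.25·ln(0.953488) = −0.5·(-0.360003) − 0.25·(-0.047628) = 0.1919.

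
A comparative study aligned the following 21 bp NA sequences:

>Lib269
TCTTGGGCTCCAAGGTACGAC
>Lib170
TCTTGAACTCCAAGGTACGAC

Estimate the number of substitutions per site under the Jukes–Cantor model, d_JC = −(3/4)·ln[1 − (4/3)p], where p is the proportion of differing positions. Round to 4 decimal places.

0.1019

Differing sites — 6:G/A; 7:G/A.
p = 2/21 = 0.095238.
d = −0.75 · ln(1 − (4/3)·0.095238) = −0.75 · ln(0.873016) = −0.75 · (-0.135801) = 0.1019.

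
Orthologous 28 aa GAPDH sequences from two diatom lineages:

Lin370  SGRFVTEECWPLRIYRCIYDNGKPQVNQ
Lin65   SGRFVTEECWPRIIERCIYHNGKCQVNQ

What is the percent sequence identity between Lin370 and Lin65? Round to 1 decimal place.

82.1%

The sequences differ at positions 12 (L/R), 13 (R/I), 15 (Y/E), 20 (D/H), 24 (P/C).
23 of the 28 sites match, so the percent identity is 23/28 × 100 = 82.1%.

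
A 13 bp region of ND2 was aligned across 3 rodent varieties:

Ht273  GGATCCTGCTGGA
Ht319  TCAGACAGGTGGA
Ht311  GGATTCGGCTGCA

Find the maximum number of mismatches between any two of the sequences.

7

Pairwise Hamming distances:
  Ht273 vs Ht319: 6
  Ht273 vs Ht311: 3
  Ht319 vs Ht311: 7
The largest is 7, between Ht319 and Ht311.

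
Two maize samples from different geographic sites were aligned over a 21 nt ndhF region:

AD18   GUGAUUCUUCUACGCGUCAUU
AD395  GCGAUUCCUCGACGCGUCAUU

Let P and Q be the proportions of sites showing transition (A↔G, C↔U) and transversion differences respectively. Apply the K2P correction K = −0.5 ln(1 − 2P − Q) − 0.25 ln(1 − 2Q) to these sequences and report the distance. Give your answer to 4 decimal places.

0.1610

Differing sites — 2:U/C (Ti); 8:U/C (Ti); 11:U/G (Tv).
Of the 3 differences, 2 transitions and 1 transversion over 21 sites: P = 2/21 = 0.095238, Q = 1/21 = 0.047619.
d = −0.5·ln(0.761905) − 0.25·ln(0.904762) = −0.5·(-0.271933) − 0.25·(-0.100083) = 0.1610.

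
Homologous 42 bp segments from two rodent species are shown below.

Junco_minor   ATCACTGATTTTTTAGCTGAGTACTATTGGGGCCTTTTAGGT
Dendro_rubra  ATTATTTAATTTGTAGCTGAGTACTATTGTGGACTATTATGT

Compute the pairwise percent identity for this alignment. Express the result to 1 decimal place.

78.6%

Mismatches occur at site 3 (C/T), site 5 (C/T), site 7 (G/T), site 9 (T/A), site 13 (T/G), site 30 (G/T), site 33 (C/A), site 36 (T/A), site 40 (G/T).
33 of the 42 sites match, so the percent identity is 33/42 × 100 = 78.6%.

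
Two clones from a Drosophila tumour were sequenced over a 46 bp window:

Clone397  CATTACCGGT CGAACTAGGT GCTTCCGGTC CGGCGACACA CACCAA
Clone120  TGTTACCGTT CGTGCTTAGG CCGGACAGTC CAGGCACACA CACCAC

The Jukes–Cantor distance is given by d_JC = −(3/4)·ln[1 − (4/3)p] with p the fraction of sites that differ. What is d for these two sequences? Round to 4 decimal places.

Mismatches occur at site 1 (C/T), site 2 (A/G), site 9 (G/T), site 13 (A/T), site 14 (A/G), site 17 (A/T), site 18 (G/A), site 20 (T/G), site 21 (G/C), site 23 (T/G), site 24 (T/G), site 25 (C/A), site 27 (G/A), site 32 (G/A), site 34 (C/G), site 35 (G/C), site 46 (A/C).
p = 17/46 = 0.369565.
d = −0.75 · ln(1 − (4/3)·0.369565) = −0.75 · ln(0.507247) = −0.75 · (-0.678757) = 0.5091.

0.5091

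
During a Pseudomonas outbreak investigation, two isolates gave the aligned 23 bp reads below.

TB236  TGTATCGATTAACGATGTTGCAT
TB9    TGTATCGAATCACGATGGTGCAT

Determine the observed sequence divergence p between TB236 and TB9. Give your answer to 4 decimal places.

Differing sites — 9:T/A; 11:A/C; 18:T/G.
There are 3 differences over 23 sites, so p = 3/23 = 0.1304.

0.1304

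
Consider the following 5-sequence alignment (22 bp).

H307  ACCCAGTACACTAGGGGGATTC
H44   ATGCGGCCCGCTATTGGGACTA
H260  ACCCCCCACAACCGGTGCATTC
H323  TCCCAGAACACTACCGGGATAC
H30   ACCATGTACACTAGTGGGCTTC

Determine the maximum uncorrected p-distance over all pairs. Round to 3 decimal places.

0.682

Pairwise Hamming distances:
  H307 vs H44: 10
  H307 vs H260: 8
  H307 vs H323: 5
  H307 vs H30: 4
  H44 vs H260: 15
  H44 vs H323: 12
  H44 vs H30: 11
  H260 vs H323: 12
  H260 vs H30: 11
  H323 vs H30: 8
The largest is 15 mismatches, between H44 and H260; p = 15/22 = 0.682.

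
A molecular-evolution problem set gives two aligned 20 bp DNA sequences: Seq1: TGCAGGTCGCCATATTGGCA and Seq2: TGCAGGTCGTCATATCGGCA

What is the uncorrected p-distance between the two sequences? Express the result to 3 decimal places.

Differing sites — 10:C/T; 16:T/C.
There are 2 differences over 20 sites, so p = 2/20 = 0.100.

0.100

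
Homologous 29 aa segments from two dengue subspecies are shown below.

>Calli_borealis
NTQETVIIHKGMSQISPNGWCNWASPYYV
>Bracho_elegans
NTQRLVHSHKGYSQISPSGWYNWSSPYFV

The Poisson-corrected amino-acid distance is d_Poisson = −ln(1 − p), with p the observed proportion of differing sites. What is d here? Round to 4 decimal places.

Differing sites — 4:E/R; 5:T/L; 7:I/H; 8:I/S; 12:M/Y; 18:N/S; 21:C/Y; 24:A/S; 28:Y/F.
p = 9/29 = 0.310345.
d = −ln(1 − 0.310345) = −ln(0.689655) = 0.3716.

0.3716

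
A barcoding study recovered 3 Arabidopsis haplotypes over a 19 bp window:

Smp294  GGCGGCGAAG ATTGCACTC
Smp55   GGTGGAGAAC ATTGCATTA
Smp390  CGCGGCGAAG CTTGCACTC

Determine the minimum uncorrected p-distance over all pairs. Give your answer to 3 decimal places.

Pairwise Hamming distances:
  Smp294 vs Smp55: 5
  Smp294 vs Smp390: 2
  Smp55 vs Smp390: 7
The smallest is 2 mismatches, between Smp294 and Smp390; p = 2/19 = 0.105.

0.105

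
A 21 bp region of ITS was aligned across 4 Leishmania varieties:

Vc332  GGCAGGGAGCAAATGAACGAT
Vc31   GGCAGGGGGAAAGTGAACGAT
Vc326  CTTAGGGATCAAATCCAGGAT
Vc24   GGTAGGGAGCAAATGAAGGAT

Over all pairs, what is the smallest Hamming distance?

2

Pairwise Hamming distances:
  Vc332 vs Vc31: 3
  Vc332 vs Vc326: 7
  Vc332 vs Vc24: 2
  Vc31 vs Vc326: 10
  Vc31 vs Vc24: 5
  Vc326 vs Vc24: 5
The smallest is 2, between Vc332 and Vc24.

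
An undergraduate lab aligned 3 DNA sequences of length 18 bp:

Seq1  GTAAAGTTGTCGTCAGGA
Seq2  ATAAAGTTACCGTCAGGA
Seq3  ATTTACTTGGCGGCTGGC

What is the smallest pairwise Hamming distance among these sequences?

Pairwise Hamming distances:
  Seq1 vs Seq2: 3
  Seq1 vs Seq3: 8
  Seq2 vs Seq3: 8
The smallest is 3, between Seq1 and Seq2.

3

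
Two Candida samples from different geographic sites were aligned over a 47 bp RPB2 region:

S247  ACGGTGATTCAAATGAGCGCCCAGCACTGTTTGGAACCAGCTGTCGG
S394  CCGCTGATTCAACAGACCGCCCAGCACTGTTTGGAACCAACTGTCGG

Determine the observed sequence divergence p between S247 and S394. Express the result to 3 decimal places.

The sequences differ at positions 1 (A/C), 4 (G/C), 13 (A/C), 14 (T/A), 17 (G/C), 40 (G/A).
There are 6 differences over 47 sites, so p = 6/47 = 0.128.

0.128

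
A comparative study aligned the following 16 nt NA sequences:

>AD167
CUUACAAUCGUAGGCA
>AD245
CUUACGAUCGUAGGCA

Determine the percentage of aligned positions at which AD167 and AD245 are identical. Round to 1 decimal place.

93.8%

The sequences differ at position 6 (A/G).
15 of the 16 sites match, so the percent identity is 15/16 × 100 = 93.8%.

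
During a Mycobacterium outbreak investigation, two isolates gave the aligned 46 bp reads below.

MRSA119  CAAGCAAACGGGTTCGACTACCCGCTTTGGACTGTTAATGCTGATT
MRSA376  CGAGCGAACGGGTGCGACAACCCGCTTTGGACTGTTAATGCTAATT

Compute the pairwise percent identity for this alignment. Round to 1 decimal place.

The sequences differ at positions 2 (A/G), 6 (A/G), 14 (T/G), 19 (T/A), 43 (G/A).
41 of the 46 sites match, so the percent identity is 41/46 × 100 = 89.1%.

89.1%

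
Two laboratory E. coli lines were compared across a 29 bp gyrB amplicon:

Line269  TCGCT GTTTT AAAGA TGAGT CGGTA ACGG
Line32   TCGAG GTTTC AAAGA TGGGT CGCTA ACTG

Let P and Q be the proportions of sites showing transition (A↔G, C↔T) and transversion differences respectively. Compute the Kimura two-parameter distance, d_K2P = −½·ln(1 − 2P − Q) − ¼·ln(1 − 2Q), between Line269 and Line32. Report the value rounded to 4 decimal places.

0.2421

Differing sites — 4:C/A (Tv); 5:T/G (Tv); 10:T/C (Ti); 18:A/G (Ti); 23:G/C (Tv); 28:G/T (Tv).
Of the 6 differences, 2 transitions and 4 transversions over 29 sites: P = 2/29 = 0.068966, Q = 4/29 = 0.137931.
d = −0.5·ln(0.724137) − 0.25·ln(0.724138) = −0.5·(-0.322775) − 0.25·(-0.322773) = 0.2421.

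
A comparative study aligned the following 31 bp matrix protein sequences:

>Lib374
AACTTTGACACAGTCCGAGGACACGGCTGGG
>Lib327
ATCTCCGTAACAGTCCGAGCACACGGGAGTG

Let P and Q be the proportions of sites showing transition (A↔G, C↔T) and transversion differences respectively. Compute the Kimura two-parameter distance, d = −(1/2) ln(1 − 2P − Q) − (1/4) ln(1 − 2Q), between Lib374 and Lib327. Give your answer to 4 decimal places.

Differing sites — 2:A/T (Tv); 5:T/C (Ti); 6:T/C (Ti); 8:A/T (Tv); 9:C/A (Tv); 20:G/C (Tv); 27:C/G (Tv); 28:T/A (Tv); 30:G/T (Tv).
Of the 9 differences, 2 transitions and 7 transversions over 31 sites: P = 2/31 = 0.064516, Q = 7/31 = 0.225806.
d = −0.5·ln(0.645162) − 0.25·ln(0.548388) = −0.5·(-0.438254) − 0.25·(-0.600772) = 0.3693.

0.3693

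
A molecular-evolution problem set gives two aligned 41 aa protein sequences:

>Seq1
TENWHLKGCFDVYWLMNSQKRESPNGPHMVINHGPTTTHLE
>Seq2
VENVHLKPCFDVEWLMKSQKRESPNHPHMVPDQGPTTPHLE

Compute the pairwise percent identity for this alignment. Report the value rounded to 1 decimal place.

Mismatches occur at site 1 (T↔V), site 4 (W↔V), site 8 (G↔P), site 13 (Y↔E), site 17 (N↔K), site 26 (G↔H), site 31 (I↔P), site 32 (N↔D), site 33 (H↔Q), site 38 (T↔P).
31 of the 41 sites match, so the percent identity is 31/41 × 100 = 75.6%.

75.6%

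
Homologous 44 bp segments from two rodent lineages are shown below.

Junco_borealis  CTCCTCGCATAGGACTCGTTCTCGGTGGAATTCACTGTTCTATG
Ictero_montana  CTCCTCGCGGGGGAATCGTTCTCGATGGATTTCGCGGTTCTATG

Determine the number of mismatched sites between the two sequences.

Mismatches occur at site 9 (A→G), site 10 (T→G), site 11 (A→G), site 15 (C→A), site 25 (G→A), site 30 (A→T), site 34 (A→G), site 36 (T→G).
That gives 8 mismatches out of 44 aligned sites, so the Hamming distance is 8.

8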